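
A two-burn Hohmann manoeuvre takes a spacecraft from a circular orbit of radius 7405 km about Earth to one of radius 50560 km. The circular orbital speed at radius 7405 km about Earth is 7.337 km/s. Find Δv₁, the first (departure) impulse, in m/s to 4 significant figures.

From the circular-orbit relation v² = μ/r at r = 7405 km: μ = v²r = (7.337)² × 7405 = 3.98623×10^5 km³/s².
Semi-major axis of the transfer orbit: a_t = (7405 + 50560)/2 = 28982.5 km.
Circular speed at r = 7405 km: v_c = √(μ/r) = 7.337 km/s.
Transfer-orbit speed at the same r (vis-viva, a = a_t): v_t = √[μ(2/r − 1/a_t)] = 9.691 km/s.
Δv₁ = |v_t − v_c| = |9.691 − 7.337| = 2.354 km/s.

Δv₁ = 2354 m/s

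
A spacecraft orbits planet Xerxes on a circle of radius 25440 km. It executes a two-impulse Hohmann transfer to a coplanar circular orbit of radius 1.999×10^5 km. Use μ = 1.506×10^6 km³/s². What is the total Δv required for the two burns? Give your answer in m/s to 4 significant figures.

Δv = 3995 m/s

Transfer-ellipse semi-major axis a_t = (r₁ + r₂)/2 = (25440 + 1.999×10^5)/2 = 1.1267×10^5 km.
At r₁ the circular-orbit speed is v₁ = √(μ/r₁) = 7.6940 km/s.
On the transfer ellipse at r₁, vis-viva equation gives v_p = √[μ(2/r₁ − 1/a_t)] = 10.248 km/s.
First burn Δv₁ = |v_p − v₁| = 2.554 km/s.
Circular speed at r₂: v₂ = √(μ/r₂) = 2.745 km/s.
Transfer-orbit speed at r₂: v_a = √[μ(2/r₂ − 1/a_t)] = 1.304 km/s.
Second burn Δv₂ = |v₂ − v_a| = 1.441 km/s.
Δv = Δv₁ + Δv₂ = 2.554 + 1.441 = 3.995 km/s.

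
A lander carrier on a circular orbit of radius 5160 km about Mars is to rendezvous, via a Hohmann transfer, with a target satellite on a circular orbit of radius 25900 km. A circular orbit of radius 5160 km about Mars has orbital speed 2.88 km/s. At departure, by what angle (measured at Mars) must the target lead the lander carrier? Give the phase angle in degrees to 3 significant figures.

From the circular-orbit relation v² = μ/r at r = 5160 km: μ = v²r = (2.88)² × 5160 = 42799.1 km³/s².
Transfer-ellipse semi-major axis a_t = (r₁ + r₂)/2 = (5160 + 25900)/2 = 15530 km.
Transfer time t = π√(a_t³/μ) = 29389 s.
Target angular speed ω₂ = √(μ/r₂³) = 4.9633×10^-5 rad/s.
Angle swept by the target during transfer: ω₂·t = 1.4587 rad = 83.58°.
Arrival is 180° from departure on the ellipse, so φ = 180° − 83.58° = 96.4°.

φ = 96.4°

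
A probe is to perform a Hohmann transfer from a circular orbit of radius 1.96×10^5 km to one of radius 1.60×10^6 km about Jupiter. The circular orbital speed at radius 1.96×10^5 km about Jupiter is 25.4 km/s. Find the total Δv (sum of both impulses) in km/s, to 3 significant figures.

Δv = 13.2 km/s

From the circular-orbit relation v² = μ/r at r = 1.96×10^5 km: μ = v²r = (25.4)² × 1.96×10^5 = 1.26451×10^8 km³/s².
Transfer-ellipse semi-major axis a_t = (r₁ + r₂)/2 = (1.960×10^5 + 1.600×10^6)/2 = 8.980×10^5 km.
Circular speed at r₁: v₁ = √(μ/r₁) = √(1.26451×10^8/1.960×10^5) = 25.400 km/s.
Transfer-orbit speed at r₁ (vis-viva equation): v_p = √[μ(2/r₁ − 1/a_t)] = 33.904 km/s.
First burn Δv₁ = |v_p − v₁| = 8.504 km/s.
Circular speed at r₂: v₂ = √(μ/r₂) = 8.890 km/s.
Transfer-orbit speed at r₂: v_a = √[μ(2/r₂ − 1/a_t)] = 4.153 km/s.
Second burn Δv₂ = |v₂ − v_a| = 4.737 km/s.
Δv = Δv₁ + Δv₂ = 8.504 + 4.737 = 13.24 km/s.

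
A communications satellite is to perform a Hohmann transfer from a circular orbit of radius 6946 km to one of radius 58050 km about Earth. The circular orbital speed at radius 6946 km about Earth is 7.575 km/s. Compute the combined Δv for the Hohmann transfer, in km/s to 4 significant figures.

Δv = 3.958 km/s

From the circular-orbit relation v² = μ/r at r = 6946 km: μ = v²r = (7.575)² × 6946 = 3.98566×10^5 km³/s².
The Hohmann ellipse has a_t = (r₁ + r₂)/2 = 32498 km.
At r₁ the circular-orbit speed is v₁ = √(μ/r₁) = 7.5750 km/s.
Transfer-orbit speed at r₁ (vis-viva): v_p = √[μ(2/r₁ − 1/a_t)] = 10.124 km/s.
First burn Δv₁ = |v_p − v₁| = 2.549 km/s.
Circular speed at r₂: v₂ = √(μ/r₂) = 2.620 km/s.
Transfer-orbit speed at r₂: v_a = √[μ(2/r₂ − 1/a_t)] = 1.211 km/s.
Second burn Δv₂ = |v₂ − v_a| = 1.409 km/s.
Total Δv = Δv₁ + Δv₂ = 3.958 km/s.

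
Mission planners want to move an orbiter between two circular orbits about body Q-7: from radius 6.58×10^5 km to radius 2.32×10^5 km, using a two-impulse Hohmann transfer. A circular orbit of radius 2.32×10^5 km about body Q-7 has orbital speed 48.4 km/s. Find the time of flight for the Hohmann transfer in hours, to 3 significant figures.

t = 11.1 hours

From the circular-orbit relation v² = μ/r at r = 2.32×10^5 km: μ = v²r = (48.4)² × 2.32×10^5 = 5.43474×10^8 km³/s².
Transfer-ellipse semi-major axis a_t = (r₁ + r₂)/2 = (6.580×10^5 + 2.320×10^5)/2 = 4.450×10^5 km.
Transfer time t = π√(a_t³/μ) = π√((4.450×10^5)³ / 5.43474×10^8) = 40000 s.
Converting: 40000 s ÷ 3600 s/hour = 11.1 hours.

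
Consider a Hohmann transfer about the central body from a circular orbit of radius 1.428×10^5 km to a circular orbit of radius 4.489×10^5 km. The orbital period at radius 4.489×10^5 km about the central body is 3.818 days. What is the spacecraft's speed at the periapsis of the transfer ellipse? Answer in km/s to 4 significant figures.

From Kepler's third law T² = 4π²r³/μ at r = 4.489×10^5 km, T = 3.818 days = 3.818 × 86400 s = 3.298752×10^5 s: μ = 4π²r³/T² = 3.28178×10^7 km³/s².
Semi-major axis of the transfer orbit: a_t = (1.428×10^5 + 4.489×10^5)/2 = 2.9585×10^5 km.
The periapsis of the transfer ellipse is at r = 1.428×10^5 km.
Applying v² = μ(2/r − 1/a_t): v = 18.67 km/s.

v = 18.67 km/s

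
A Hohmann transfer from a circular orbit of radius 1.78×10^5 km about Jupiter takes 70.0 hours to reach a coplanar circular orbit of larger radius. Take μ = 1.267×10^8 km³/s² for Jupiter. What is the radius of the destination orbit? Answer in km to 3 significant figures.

Transfer time t = 70.0 hours = 2.520×10^5 s, and t = π√(a_t³/μ).
So a_t = (μ t²/π²)^(1/3) = (1.267×10^8 × (2.520×10^5)² / π²)^(1/3) = 9.3417×10^5 km.
Since a_t = (r₁ + r₂)/2, r₂ = 2a_t − r₁ = 2×9.3417×10^5 − 1.780×10^5 = 1.69034×10^6 km.

r₂ = 1.69×10^6 km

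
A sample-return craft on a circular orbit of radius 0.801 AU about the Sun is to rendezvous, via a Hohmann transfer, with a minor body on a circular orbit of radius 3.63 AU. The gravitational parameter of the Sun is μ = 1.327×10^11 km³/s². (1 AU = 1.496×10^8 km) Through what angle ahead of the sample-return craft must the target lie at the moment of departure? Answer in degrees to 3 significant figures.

In km: r₁ = 0.801 × 1.496×10^8 = 1.198296×10^8 km; r₂ = 3.63 × 1.496×10^8 = 5.43048×10^8 km.
The Hohmann ellipse has a_t = (r₁ + r₂)/2 = 3.314388×10^8 km.
Transfer time t = π√(a_t³/μ) = 5.204×10^7 s.
Target angular speed ω₂ = √(μ/r₂³) = 2.879×10^-8 rad/s.
Angle swept by the target during transfer: ω₂·t = 1.498 rad = 85.83°.
The sample-return craft traverses 180° on the transfer ellipse, so the target must lead by 180° − 85.83° = 94.2°.

φ = 94.2°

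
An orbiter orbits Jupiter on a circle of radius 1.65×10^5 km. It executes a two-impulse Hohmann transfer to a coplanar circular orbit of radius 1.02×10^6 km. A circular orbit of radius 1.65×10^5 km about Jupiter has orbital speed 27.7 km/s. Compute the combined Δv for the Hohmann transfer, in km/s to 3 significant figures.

From the circular-orbit relation v² = μ/r at r = 1.65×10^5 km: μ = v²r = (27.7)² × 1.65×10^5 = 1.26603×10^8 km³/s².
Transfer-ellipse semi-major axis a_t = (r₁ + r₂)/2 = (1.650×10^5 + 1.020×10^6)/2 = 5.925×10^5 km.
Circular speed at r₁: v₁ = √(μ/r₁) = √(1.26603×10^8/1.650×10^5) = 27.700 km/s.
On the transfer ellipse at r₁, vis-viva equation gives v_p = √[μ(2/r₁ − 1/a_t)] = 36.344 km/s.
First burn Δv₁ = |v_p − v₁| = 8.644 km/s.
Circular speed at r₂: v₂ = √(μ/r₂) = 11.141 km/s.
Transfer-orbit speed at r₂: v_a = √[μ(2/r₂ − 1/a_t)] = 5.8792 km/s.
Second burn Δv₂ = |v₂ − v_a| = 5.262 km/s.
Δv = Δv₁ + Δv₂ = 8.644 + 5.262 = 13.91 km/s.

Δv = 13.9 km/s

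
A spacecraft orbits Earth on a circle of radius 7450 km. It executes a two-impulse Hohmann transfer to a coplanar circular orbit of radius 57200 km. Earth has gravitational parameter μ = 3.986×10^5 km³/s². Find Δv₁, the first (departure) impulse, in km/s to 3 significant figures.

Semi-major axis of the transfer orbit: a_t = (7450 + 57200)/2 = 32325 km.
On the circular orbit at r = 7450 km, v_c = √(μ/r) = 7.31460 km/s.
Transfer-orbit speed at the same r (vis-viva, a = a_t): v_t = √[μ(2/r − 1/a_t)] = 9.73014 km/s.
Δv₁ = |v_t − v_c| = |9.73014 − 7.31460| = 2.416 km/s.

Δv₁ = 2.42 km/s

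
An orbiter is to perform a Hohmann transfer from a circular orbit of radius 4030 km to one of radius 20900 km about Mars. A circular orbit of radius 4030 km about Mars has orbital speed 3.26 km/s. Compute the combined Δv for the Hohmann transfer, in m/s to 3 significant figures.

From the circular-orbit relation v² = μ/r at r = 4030 km: μ = v²r = (3.26)² × 4030 = 42829.2 km³/s².
The Hohmann ellipse has a_t = (r₁ + r₂)/2 = 12465 km.
At r₁ the circular-orbit speed is v₁ = √(μ/r₁) = 3.2600 km/s.
On the transfer ellipse at r₁, v² = μ(2/r − 1/a) gives v_p = √[μ(2/r₁ − 1/a_t)] = 4.2213 km/s.
First burn Δv₁ = |v_p − v₁| = 0.9613 km/s.
At r₂, v₂ = √(μ/r₂) = 1.43152 km/s.
Transfer-orbit speed at r₂: v_a = √[μ(2/r₂ − 1/a_t)] = 0.813961 km/s.
Second burn Δv₂ = |v₂ − v_a| = 0.6176 km/s.
Total Δv = Δv₁ + Δv₂ = 1.579 km/s.

Δv = 1580 m/s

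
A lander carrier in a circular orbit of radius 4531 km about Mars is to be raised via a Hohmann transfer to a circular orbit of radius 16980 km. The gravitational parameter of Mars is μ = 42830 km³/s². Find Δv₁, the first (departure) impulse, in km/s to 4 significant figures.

Transfer-ellipse semi-major axis a_t = (r₁ + r₂)/2 = (4531 + 16980)/2 = 10755.5 km.
On the circular orbit at r = 4531 km, v_c = √(μ/r) = 3.07452 km/s.
Transfer-orbit speed at the same r (vis-viva, a = a_t): v_t = √[μ(2/r − 1/a_t)] = 3.86305 km/s.
Δv₁ = |v_t − v_c| = |3.86305 − 3.07452| = 0.7885 km/s.

Δv₁ = 0.7885 km/s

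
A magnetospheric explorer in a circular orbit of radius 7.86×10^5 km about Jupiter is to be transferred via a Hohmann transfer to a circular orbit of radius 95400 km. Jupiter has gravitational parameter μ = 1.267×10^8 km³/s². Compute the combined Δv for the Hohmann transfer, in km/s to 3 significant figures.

The Hohmann ellipse has a_t = (r₁ + r₂)/2 = 4.407×10^5 km.
Circular speed at r₁: v₁ = √(μ/r₁) = √(1.267×10^8/7.860×10^5) = 12.696 km/s.
Transfer-orbit speed at r₁ (vis-viva): v_a = √[μ(2/r₁ − 1/a_t)] = 5.9072 km/s.
First burn Δv₁ = |v_a − v₁| = 6.789 km/s.
At r₂, v₂ = √(μ/r₂) = 36.44 km/s.
Transfer-orbit speed at r₂: v_p = √[μ(2/r₂ − 1/a_t)] = 48.67 km/s.
Second burn Δv₂ = |v₂ − v_p| = 12.23 km/s.
Total Δv = Δv₁ + Δv₂ = 19.02 km/s.

Δv = 19.0 km/s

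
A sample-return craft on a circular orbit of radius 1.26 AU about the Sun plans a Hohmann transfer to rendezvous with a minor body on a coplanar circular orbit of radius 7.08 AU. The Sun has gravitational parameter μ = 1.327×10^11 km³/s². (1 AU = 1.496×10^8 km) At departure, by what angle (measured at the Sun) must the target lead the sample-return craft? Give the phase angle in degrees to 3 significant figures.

φ = 98.6°

In km: r₁ = 1.26 × 1.496×10^8 = 1.88496×10^8 km; r₂ = 7.08 × 1.496×10^8 = 1.059168×10^9 km.
Transfer-ellipse semi-major axis a_t = (r₁ + r₂)/2 = (1.88496×10^8 + 1.059168×10^9)/2 = 6.23832×10^8 km.
The half-period of the transfer ellipse is t = π√(a_t³/μ) = 1.3437×10^8 s.
The target's mean motion on its circular orbit is ω₂ = √(μ/r₂³) = 1.0568×10^-8 rad/s.
Angle swept by the target during transfer: ω₂·t = 1.420 rad = 81.36°.
The sample-return craft traverses 180° on the transfer ellipse, so the target must lead by 180° − 81.36° = 98.6°.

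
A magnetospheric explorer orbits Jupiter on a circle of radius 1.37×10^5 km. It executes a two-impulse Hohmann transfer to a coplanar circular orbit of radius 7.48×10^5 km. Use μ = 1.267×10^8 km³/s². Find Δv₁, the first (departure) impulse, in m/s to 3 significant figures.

Δv₁ = 9130 m/s

Semi-major axis of the transfer orbit: a_t = (1.370×10^5 + 7.480×10^5)/2 = 4.425×10^5 km.
On the circular orbit at r = 1.370×10^5 km, v_c = √(μ/r) = 30.411 km/s.
Vis-viva on the transfer ellipse at r = 1.370×10^5 km gives v_t = √[μ(2/r − 1/a_t)] = 39.539 km/s.
Δv₁ = |v_t − v_c| = |39.539 − 30.411| = 9.128 km/s.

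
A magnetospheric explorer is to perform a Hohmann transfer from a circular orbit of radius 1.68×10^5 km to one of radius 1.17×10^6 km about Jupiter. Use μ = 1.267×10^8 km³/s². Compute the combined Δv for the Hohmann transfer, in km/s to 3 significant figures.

Δv = 14.0 km/s

Transfer-ellipse semi-major axis a_t = (r₁ + r₂)/2 = (1.680×10^5 + 1.170×10^6)/2 = 6.690×10^5 km.
At r₁ the circular-orbit speed is v₁ = √(μ/r₁) = 27.462 km/s.
On the transfer ellipse at r₁, vis-viva equation gives v_p = √[μ(2/r₁ − 1/a_t)] = 36.317 km/s.
First burn Δv₁ = |v_p − v₁| = 8.855 km/s.
At r₂, v₂ = √(μ/r₂) = 10.406 km/s.
Transfer-orbit speed at r₂: v_a = √[μ(2/r₂ − 1/a_t)] = 5.2148 km/s.
Second burn Δv₂ = |v₂ − v_a| = 5.191 km/s.
Total Δv = Δv₁ + Δv₂ = 14.05 km/s.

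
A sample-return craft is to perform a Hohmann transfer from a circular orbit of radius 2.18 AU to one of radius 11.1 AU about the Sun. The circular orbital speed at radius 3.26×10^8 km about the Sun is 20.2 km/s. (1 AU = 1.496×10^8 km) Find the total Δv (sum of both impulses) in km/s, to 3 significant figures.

From the circular-orbit relation v² = μ/r at r = 3.26×10^8 km: μ = v²r = (20.2)² × 3.26×10^8 = 1.33021×10^11 km³/s².
In km: r₁ = 2.18 × 1.496×10^8 = 3.26128×10^8 km; r₂ = 11.1 × 1.496×10^8 = 1.66056×10^9 km.
Transfer-ellipse semi-major axis a_t = (r₁ + r₂)/2 = (3.26128×10^8 + 1.66056×10^9)/2 = 9.93344×10^8 km.
Circular speed at r₁: v₁ = √(μ/r₁) = √(1.33021×10^11/3.26128×10^8) = 20.196 km/s.
On the transfer ellipse at r₁, vis-viva equation gives v_p = √[μ(2/r₁ − 1/a_t)] = 26.112 km/s.
First burn Δv₁ = |v_p − v₁| = 5.916 km/s.
Circular speed at r₂: v₂ = √(μ/r₂) = 8.950 km/s.
Transfer-orbit speed at r₂: v_a = √[μ(2/r₂ − 1/a_t)] = 5.128 km/s.
Second burn Δv₂ = |v₂ − v_a| = 3.822 km/s.
Total Δv = Δv₁ + Δv₂ = 9.738 km/s.

Δv = 9.74 km/s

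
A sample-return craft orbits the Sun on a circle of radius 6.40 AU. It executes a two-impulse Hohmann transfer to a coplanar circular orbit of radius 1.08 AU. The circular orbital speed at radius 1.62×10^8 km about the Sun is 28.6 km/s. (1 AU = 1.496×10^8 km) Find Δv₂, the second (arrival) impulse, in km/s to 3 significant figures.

Δv₂ = 8.82 km/s

From the circular-orbit relation v² = μ/r at r = 1.62×10^8 km: μ = v²r = (28.6)² × 1.62×10^8 = 1.32510×10^11 km³/s².
In km: r₁ = 6.40 × 1.496×10^8 = 9.5744×10^8 km; r₂ = 1.08 × 1.496×10^8 = 1.61568×10^8 km.
Transfer-ellipse semi-major axis a_t = (r₁ + r₂)/2 = (9.5744×10^8 + 1.61568×10^8)/2 = 5.59504×10^8 km.
Circular speed at r = 1.61568×10^8 km: v_c = √(μ/r) = 28.638 km/s.
Transfer-orbit speed at the same r (vis-viva, a = a_t): v_t = √[μ(2/r − 1/a_t)] = 37.463 km/s.
Δv₂ = |v_t − v_c| = |37.463 − 28.638| = 8.825 km/s.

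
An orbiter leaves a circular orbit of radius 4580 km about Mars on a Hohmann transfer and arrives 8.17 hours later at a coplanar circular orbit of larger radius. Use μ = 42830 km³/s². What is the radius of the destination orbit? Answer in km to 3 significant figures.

r₂ = 26500 km

Transfer time t = 8.17 hours = 29412 s, and t = π√(a_t³/μ).
So a_t = (μ t²/π²)^(1/3) = (42830 × (29412)² / π²)^(1/3) = 15542 km.
Since a_t = (r₁ + r₂)/2, r₂ = 2a_t − r₁ = 2×15542 − 4580 = 26504 km.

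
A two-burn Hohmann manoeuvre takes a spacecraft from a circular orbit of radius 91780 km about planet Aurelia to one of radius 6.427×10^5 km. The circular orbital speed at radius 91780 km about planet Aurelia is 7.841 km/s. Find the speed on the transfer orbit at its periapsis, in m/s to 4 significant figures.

From the circular-orbit relation v² = μ/r at r = 91780 km: μ = v²r = (7.841)² × 91780 = 5.64275×10^6 km³/s².
Semi-major axis of the transfer orbit: a_t = (91780 + 6.427×10^5)/2 = 3.6724×10^5 km.
At periapsis, r = 91780 km.
From the vis-viva equation, v = √[μ(2/r − 1/a_t)] = 10.37 km/s.

v = 10370 m/s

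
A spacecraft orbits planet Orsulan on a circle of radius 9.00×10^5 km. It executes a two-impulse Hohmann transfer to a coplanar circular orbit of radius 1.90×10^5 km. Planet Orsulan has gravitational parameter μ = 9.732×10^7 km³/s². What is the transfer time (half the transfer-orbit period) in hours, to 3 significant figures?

t = 35.6 hours

Transfer-ellipse semi-major axis a_t = (r₁ + r₂)/2 = (9.000×10^5 + 1.900×10^5)/2 = 5.450×10^5 km.
Transfer time t = π√(a_t³/μ) = π√((5.450×10^5)³ / 9.732×10^7) = 1.281×10^5 s.
Converting: 1.281×10^5 s ÷ 3600 s/hour = 35.6 hours.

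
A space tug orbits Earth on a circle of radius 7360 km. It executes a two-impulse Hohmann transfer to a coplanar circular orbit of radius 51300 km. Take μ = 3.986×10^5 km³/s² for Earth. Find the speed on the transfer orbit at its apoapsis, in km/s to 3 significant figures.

Transfer-ellipse semi-major axis a_t = (r₁ + r₂)/2 = (7360 + 51300)/2 = 29330 km.
The apoapsis of the transfer ellipse is at r = 51300 km.
Applying v² = μ(2/r − 1/a_t): v = 1.396 km/s.

v = 1.40 km/s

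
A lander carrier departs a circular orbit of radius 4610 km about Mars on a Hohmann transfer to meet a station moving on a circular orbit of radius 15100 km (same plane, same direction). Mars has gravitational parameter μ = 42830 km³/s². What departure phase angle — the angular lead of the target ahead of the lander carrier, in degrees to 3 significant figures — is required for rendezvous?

φ = 85.1°

Semi-major axis of the transfer orbit: a_t = (4610 + 15100)/2 = 9855 km.
The half-period of the transfer ellipse is t = π√(a_t³/μ) = 14851.174 s.
Target angular speed ω₂ = √(μ/r₂³) = 1.1153434×10^-4 rad/s.
Angle swept by the target during transfer: ω₂·t = 1.65642 rad = 94.91°.
Arrival is 180° from departure on the ellipse, so φ = 180° − 94.91° = 85.1°.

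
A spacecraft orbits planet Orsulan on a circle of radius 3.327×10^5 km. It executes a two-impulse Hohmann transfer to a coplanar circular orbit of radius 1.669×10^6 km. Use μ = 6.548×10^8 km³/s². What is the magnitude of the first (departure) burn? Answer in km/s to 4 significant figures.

Δv₁ = 12.93 km/s

Semi-major axis of the transfer orbit: a_t = (3.327×10^5 + 1.669×10^6)/2 = 1.00085×10^6 km.
Circular speed at r = 3.327×10^5 km: v_c = √(μ/r) = 44.36 km/s.
Vis-viva on the transfer ellipse at r = 3.327×10^5 km gives v_t = √[μ(2/r − 1/a_t)] = 57.29 km/s.
Δv₁ = |v_t − v_c| = |57.29 − 44.36| = 12.93 km/s.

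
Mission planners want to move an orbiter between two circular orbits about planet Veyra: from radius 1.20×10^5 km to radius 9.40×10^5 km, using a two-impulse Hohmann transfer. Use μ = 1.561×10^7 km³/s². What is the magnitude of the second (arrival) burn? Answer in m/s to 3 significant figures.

Transfer-ellipse semi-major axis a_t = (r₁ + r₂)/2 = (1.200×10^5 + 9.400×10^5)/2 = 5.300×10^5 km.
On the circular orbit at r = 9.400×10^5 km, v_c = √(μ/r) = 4.075 km/s.
Transfer-orbit speed at the same r (vis-viva, a = a_t): v_t = √[μ(2/r − 1/a_t)] = 1.939 km/s.
Δv₂ = |v_t − v_c| = |1.939 − 4.075| = 2.136 km/s.

Δv₂ = 2140 m/s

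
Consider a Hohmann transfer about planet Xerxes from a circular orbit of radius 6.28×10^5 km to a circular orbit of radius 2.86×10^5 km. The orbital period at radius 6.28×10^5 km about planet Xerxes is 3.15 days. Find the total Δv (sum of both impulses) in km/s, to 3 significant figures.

From Kepler's third law T² = 4π²r³/μ at r = 6.28×10^5 km, T = 3.15 days = 3.15 × 86400 s = 2.7216×10^5 s: μ = 4π²r³/T² = 1.32005×10^8 km³/s².
Semi-major axis of the transfer orbit: a_t = (6.280×10^5 + 2.860×10^5)/2 = 4.570×10^5 km.
At r₁ the circular-orbit speed is v₁ = √(μ/r₁) = 14.498 km/s.
On the transfer ellipse at r₁, vis-viva equation gives v_a = √[μ(2/r₁ − 1/a_t)] = 11.469 km/s.
First burn Δv₁ = |v_a − v₁| = 3.029 km/s.
Circular speed at r₂: v₂ = √(μ/r₂) = 21.484 km/s.
Transfer-orbit speed at r₂: v_p = √[μ(2/r₂ − 1/a_t)] = 25.185 km/s.
Second burn Δv₂ = |v₂ − v_p| = 3.701 km/s.
Total Δv = Δv₁ + Δv₂ = 6.730 km/s.

Δv = 6.73 km/s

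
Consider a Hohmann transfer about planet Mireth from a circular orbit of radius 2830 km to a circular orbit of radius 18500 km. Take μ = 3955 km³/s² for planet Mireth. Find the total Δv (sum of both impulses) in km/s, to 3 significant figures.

Δv = 0.599 km/s

Semi-major axis of the transfer orbit: a_t = (2830 + 18500)/2 = 10665 km.
Circular speed at r₁: v₁ = √(μ/r₁) = √(3955/2830) = 1.1822 km/s.
Transfer-orbit speed at r₁ (vis-viva equation): v_p = √[μ(2/r₁ − 1/a_t)] = 1.5570 km/s.
First burn Δv₁ = |v_p − v₁| = 0.3748 km/s.
At r₂, v₂ = √(μ/r₂) = 0.4624 km/s.
Transfer-orbit speed at r₂: v_a = √[μ(2/r₂ − 1/a_t)] = 0.2382 km/s.
Second burn Δv₂ = |v₂ − v_a| = 0.2242 km/s.
Δv = Δv₁ + Δv₂ = 0.3748 + 0.2242 = 0.5990 km/s.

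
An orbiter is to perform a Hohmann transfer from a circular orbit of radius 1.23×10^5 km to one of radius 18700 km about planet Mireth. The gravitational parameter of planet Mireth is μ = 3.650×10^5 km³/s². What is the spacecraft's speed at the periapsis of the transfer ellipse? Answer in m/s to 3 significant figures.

The Hohmann ellipse has a_t = (r₁ + r₂)/2 = 70850 km.
At periapsis, r = 18700 km.
Applying v² = μ(2/r − 1/a_t): v = 5.821 km/s.

v = 5820 m/s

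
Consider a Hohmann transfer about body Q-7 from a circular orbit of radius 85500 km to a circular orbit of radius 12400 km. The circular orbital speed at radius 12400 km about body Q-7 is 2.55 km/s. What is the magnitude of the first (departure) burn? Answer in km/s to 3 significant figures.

Δv₁ = 0.482 km/s

From the circular-orbit relation v² = μ/r at r = 12400 km: μ = v²r = (2.55)² × 12400 = 80631.0 km³/s².
Semi-major axis of the transfer orbit: a_t = (85500 + 12400)/2 = 48950 km.
On the circular orbit at r = 85500 km, v_c = √(μ/r) = 0.9711 km/s.
Vis-viva on the transfer ellipse at r = 85500 km gives v_t = √[μ(2/r − 1/a_t)] = 0.4888 km/s.
Δv₁ = |v_t − v_c| = |0.4888 − 0.9711| = 0.4823 km/s.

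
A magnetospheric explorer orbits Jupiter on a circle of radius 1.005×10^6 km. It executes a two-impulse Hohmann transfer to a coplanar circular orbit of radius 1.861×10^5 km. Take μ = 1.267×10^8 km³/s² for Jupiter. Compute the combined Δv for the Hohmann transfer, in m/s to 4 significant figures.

Semi-major axis of the transfer orbit: a_t = (1.005×10^6 + 1.861×10^5)/2 = 5.9555×10^5 km.
Circular speed at r₁: v₁ = √(μ/r₁) = √(1.267×10^8/1.005×10^6) = 11.228 km/s.
On the transfer ellipse at r₁, vis-viva equation gives v_a = √[μ(2/r₁ − 1/a_t)] = 6.2765 km/s.
First burn Δv₁ = |v_a − v₁| = 4.9515 km/s.
Circular speed at r₂: v₂ = √(μ/r₂) = 26.0925 km/s.
Transfer-orbit speed at r₂: v_p = √[μ(2/r₂ − 1/a_t)] = 33.8953 km/s.
Second burn Δv₂ = |v₂ − v_p| = 7.8028 km/s.
Total Δv = Δv₁ + Δv₂ = 12.75 km/s.

Δv = 12750 m/s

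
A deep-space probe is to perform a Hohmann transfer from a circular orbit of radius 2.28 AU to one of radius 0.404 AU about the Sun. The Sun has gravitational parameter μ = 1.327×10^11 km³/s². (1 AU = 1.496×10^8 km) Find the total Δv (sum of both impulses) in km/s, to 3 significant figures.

In km: r₁ = 2.28 × 1.496×10^8 = 3.41088×10^8 km; r₂ = 0.404 × 1.496×10^8 = 6.04384×10^7 km.
Transfer-ellipse semi-major axis a_t = (r₁ + r₂)/2 = (3.41088×10^8 + 6.04384×10^7)/2 = 2.007632×10^8 km.
At r₁ the circular-orbit speed is v₁ = √(μ/r₁) = 19.724 km/s.
Transfer-orbit speed at r₁ (vis-viva equation): v_a = √[μ(2/r₁ − 1/a_t)] = 10.822 km/s.
First burn Δv₁ = |v_a − v₁| = 8.902 km/s.
Circular speed at r₂: v₂ = √(μ/r₂) = 46.86 km/s.
Transfer-orbit speed at r₂: v_p = √[μ(2/r₂ − 1/a_t)] = 61.08 km/s.
Second burn Δv₂ = |v₂ − v_p| = 14.22 km/s.
Δv = Δv₁ + Δv₂ = 8.902 + 14.22 = 23.12 km/s.

Δv = 23.1 km/s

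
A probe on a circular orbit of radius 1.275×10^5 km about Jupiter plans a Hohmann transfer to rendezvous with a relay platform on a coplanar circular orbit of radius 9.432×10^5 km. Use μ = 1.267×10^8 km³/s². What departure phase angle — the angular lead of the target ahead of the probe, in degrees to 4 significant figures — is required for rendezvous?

Semi-major axis of the transfer orbit: a_t = (1.275×10^5 + 9.432×10^5)/2 = 5.3535×10^5 km.
The half-period of the transfer ellipse is t = π√(a_t³/μ) = 1.09325×10^5 s.
Target angular speed ω₂ = √(μ/r₂³) = 1.22880×10^-5 rad/s.
Angle swept by the target during transfer: ω₂·t = 1.3434 rad = 76.97°.
The probe traverses 180° on the transfer ellipse, so the target must lead by 180° − 76.97° = 103.0°.

φ = 103.0°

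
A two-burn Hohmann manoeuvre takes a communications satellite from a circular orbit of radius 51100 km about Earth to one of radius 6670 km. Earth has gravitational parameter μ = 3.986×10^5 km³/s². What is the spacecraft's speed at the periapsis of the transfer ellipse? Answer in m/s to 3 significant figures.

v = 10300 m/s

Transfer-ellipse semi-major axis a_t = (r₁ + r₂)/2 = (51100 + 6670)/2 = 28885 km.
At periapsis, r = 6670 km.
Vis-viva: v = √[μ(2/r − 1/a_t)] = √[3.986×10^5 × (2/6670 − 1/28885)] = 10.28 km/s.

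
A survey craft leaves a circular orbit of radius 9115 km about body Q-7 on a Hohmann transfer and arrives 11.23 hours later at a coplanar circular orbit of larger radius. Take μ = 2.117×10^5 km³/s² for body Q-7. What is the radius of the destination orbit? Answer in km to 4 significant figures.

Transfer time t = 11.23 hours = 40428 s, and t = π√(a_t³/μ).
So a_t = (μ t²/π²)^(1/3) = (2.117×10^5 × (40428)² / π²)^(1/3) = 32729 km.
Since a_t = (r₁ + r₂)/2, r₂ = 2a_t − r₁ = 2×32729 − 9115 = 56343 km.

r₂ = 56340 km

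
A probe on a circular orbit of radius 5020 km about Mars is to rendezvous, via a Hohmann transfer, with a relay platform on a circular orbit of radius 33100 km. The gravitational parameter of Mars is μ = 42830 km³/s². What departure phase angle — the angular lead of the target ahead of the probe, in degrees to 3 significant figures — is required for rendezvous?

φ = 101°

The Hohmann ellipse has a_t = (r₁ + r₂)/2 = 19060 km.
The half-period of the transfer ellipse is t = π√(a_t³/μ) = 39945 s.
The target's mean motion on its circular orbit is ω₂ = √(μ/r₂³) = 3.4366×10^-5 rad/s.
Angle swept by the target during transfer: ω₂·t = 1.37275 rad = 78.65°.
Arrival is 180° from departure on the ellipse, so φ = 180° − 78.65° = 101°.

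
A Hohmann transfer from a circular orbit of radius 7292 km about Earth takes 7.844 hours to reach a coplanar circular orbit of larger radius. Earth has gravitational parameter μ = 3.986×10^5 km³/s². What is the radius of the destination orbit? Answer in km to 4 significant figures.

r₂ = 56340 km

Transfer time t = 7.844 hours = 28238.4 s, and t = π√(a_t³/μ).
So a_t = (μ t²/π²)^(1/3) = (3.986×10^5 × (28238.4)² / π²)^(1/3) = 31816 km.
Since a_t = (r₁ + r₂)/2, r₂ = 2a_t − r₁ = 2×31816 − 7292 = 56340 km.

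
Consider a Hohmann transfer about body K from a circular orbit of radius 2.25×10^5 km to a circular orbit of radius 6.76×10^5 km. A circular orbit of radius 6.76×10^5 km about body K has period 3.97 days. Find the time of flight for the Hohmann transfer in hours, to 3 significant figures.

t = 25.9 hours

From Kepler's third law T² = 4π²r³/μ at r = 6.76×10^5 km, T = 3.97 days = 3.97 × 86400 s = 3.43008×10^5 s: μ = 4π²r³/T² = 1.03655×10^8 km³/s².
Transfer-ellipse semi-major axis a_t = (r₁ + r₂)/2 = (2.250×10^5 + 6.760×10^5)/2 = 4.505×10^5 km.
Half the transfer-orbit period gives t = π√(a_t³/μ) = 93300 s.
Converting: 93300 s ÷ 3600 s/hour = 25.9 hours.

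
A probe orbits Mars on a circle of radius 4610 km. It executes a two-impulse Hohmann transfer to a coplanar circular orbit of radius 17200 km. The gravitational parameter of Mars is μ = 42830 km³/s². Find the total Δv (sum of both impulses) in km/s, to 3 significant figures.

Transfer-ellipse semi-major axis a_t = (r₁ + r₂)/2 = (4610 + 17200)/2 = 10905 km.
Circular speed at r₁: v₁ = √(μ/r₁) = √(42830/4610) = 3.048 km/s.
Transfer-orbit speed at r₁ (v² = μ(2/r − 1/a)): v_p = √[μ(2/r₁ − 1/a_t)] = 3.828 km/s.
First burn Δv₁ = |v_p − v₁| = 0.7800 km/s.
Circular speed at r₂: v₂ = √(μ/r₂) = 1.578 km/s.
Transfer-orbit speed at r₂: v_a = √[μ(2/r₂ − 1/a_t)] = 1.026 km/s.
Second burn Δv₂ = |v₂ − v_a| = 0.5520 km/s.
Δv = Δv₁ + Δv₂ = 0.7800 + 0.5520 = 1.332 km/s.

Δv = 1.33 km/s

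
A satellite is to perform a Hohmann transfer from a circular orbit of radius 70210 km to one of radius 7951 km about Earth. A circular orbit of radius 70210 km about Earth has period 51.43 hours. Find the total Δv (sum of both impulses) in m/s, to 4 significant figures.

Δv = 3718 m/s

From Kepler's third law T² = 4π²r³/μ at r = 70210 km, T = 51.43 hours = 51.43 × 3600 s = 1.85148×10^5 s: μ = 4π²r³/T² = 3.98583×10^5 km³/s².
Semi-major axis of the transfer orbit: a_t = (70210 + 7951)/2 = 39080.5 km.
At r₁ the circular-orbit speed is v₁ = √(μ/r₁) = 2.383 km/s.
On the transfer ellipse at r₁, v² = μ(2/r − 1/a) gives v_a = √[μ(2/r₁ − 1/a_t)] = 1.075 km/s.
First burn Δv₁ = |v_a − v₁| = 1.308 km/s.
At r₂, v₂ = √(μ/r₂) = 7.080 km/s.
Transfer-orbit speed at r₂: v_p = √[μ(2/r₂ − 1/a_t)] = 9.490 km/s.
Second burn Δv₂ = |v₂ − v_p| = 2.410 km/s.
Δv = Δv₁ + Δv₂ = 1.308 + 2.410 = 3.718 km/s.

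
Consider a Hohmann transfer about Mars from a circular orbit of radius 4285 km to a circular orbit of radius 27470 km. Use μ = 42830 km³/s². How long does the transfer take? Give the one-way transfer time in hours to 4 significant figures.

t = 8.436 hours

Semi-major axis of the transfer orbit: a_t = (4285 + 27470)/2 = 15877.5 km.
By Kepler's third law the transfer-orbit period is T = 2π√(a_t³/μ), so t = T/2 = 30370 s.
Converting: 30370 s ÷ 3600 s/hour = 8.436 hours.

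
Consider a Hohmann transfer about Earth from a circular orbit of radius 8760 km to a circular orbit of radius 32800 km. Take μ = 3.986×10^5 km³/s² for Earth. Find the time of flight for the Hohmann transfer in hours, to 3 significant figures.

Semi-major axis of the transfer orbit: a_t = (8760 + 32800)/2 = 20780 km.
Half the transfer-orbit period gives t = π√(a_t³/μ) = 14910 s.
Converting: 14910 s ÷ 3600 s/hour = 4.14 hours.

t = 4.14 hours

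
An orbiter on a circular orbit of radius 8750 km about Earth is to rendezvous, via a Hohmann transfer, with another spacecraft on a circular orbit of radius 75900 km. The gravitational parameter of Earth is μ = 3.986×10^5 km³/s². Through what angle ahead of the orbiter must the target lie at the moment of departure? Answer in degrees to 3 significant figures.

φ = 105°

The Hohmann ellipse has a_t = (r₁ + r₂)/2 = 42325 km.
Transfer time t = π√(a_t³/μ) = 43329 s.
The target's mean motion on its circular orbit is ω₂ = √(μ/r₂³) = 3.0193×10^-5 rad/s.
Angle swept by the target during transfer: ω₂·t = 1.30823 rad = 74.96°.
Arrival is 180° from departure on the ellipse, so φ = 180° − 74.96° = 105°.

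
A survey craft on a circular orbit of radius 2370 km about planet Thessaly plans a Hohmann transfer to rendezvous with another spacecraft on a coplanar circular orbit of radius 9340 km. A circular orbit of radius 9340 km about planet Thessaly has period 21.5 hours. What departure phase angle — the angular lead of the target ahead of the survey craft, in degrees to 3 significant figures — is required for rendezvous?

From Kepler's third law T² = 4π²r³/μ at r = 9340 km, T = 21.5 hours = 21.5 × 3600 s = 77400 s: μ = 4π²r³/T² = 5369.31 km³/s².
The Hohmann ellipse has a_t = (r₁ + r₂)/2 = 5855 km.
Transfer time t = π√(a_t³/μ) = 19208 s.
The target's mean motion on its circular orbit is ω₂ = √(μ/r₂³) = 8.1178×10^-5 rad/s.
Angle swept by the target during transfer: ω₂·t = 1.5593 rad = 89.34°.
Arrival is 180° from departure on the ellipse, so φ = 180° − 89.34° = 90.7°.

φ = 90.7°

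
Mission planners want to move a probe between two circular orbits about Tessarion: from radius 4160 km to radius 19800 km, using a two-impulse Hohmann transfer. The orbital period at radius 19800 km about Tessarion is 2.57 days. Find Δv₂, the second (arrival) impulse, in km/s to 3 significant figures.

Δv₂ = 0.230 km/s

From Kepler's third law T² = 4π²r³/μ at r = 19800 km, T = 2.57 days = 2.57 × 86400 s = 2.22048×10^5 s: μ = 4π²r³/T² = 6215.29 km³/s².
Semi-major axis of the transfer orbit: a_t = (4160 + 19800)/2 = 11980 km.
Circular speed at r = 19800 km: v_c = √(μ/r) = 0.5603 km/s.
Vis-viva on the transfer ellipse at r = 19800 km gives v_t = √[μ(2/r − 1/a_t)] = 0.3302 km/s.
Δv₂ = |v_t − v_c| = |0.3302 − 0.5603| = 0.2301 km/s.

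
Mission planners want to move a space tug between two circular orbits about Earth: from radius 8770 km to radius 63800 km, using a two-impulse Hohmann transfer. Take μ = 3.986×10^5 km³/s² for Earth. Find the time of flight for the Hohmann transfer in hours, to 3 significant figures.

The Hohmann ellipse has a_t = (r₁ + r₂)/2 = 36285 km.
Half the transfer-orbit period gives t = π√(a_t³/μ) = 34390 s.
Converting: 34390 s ÷ 3600 s/hour = 9.55 hours.

t = 9.55 hours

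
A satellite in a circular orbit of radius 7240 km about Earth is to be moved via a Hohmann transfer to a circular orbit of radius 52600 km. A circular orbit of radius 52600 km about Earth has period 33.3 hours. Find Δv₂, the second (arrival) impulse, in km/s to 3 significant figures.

From Kepler's third law T² = 4π²r³/μ at r = 52600 km, T = 33.3 hours = 33.3 × 3600 s = 1.1988×10^5 s: μ = 4π²r³/T² = 3.99782×10^5 km³/s².
Transfer-ellipse semi-major axis a_t = (r₁ + r₂)/2 = (7240 + 52600)/2 = 29920 km.
On the circular orbit at r = 52600 km, v_c = √(μ/r) = 2.757 km/s.
Transfer-orbit speed at the same r (vis-viva, a = a_t): v_t = √[μ(2/r − 1/a_t)] = 1.356 km/s.
Δv₂ = |v_t − v_c| = |1.356 − 2.757| = 1.401 km/s.

Δv₂ = 1.40 km/s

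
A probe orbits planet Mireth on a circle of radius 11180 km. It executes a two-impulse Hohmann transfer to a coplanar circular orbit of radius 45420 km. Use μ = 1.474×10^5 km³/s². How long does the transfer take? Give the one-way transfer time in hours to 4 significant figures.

The Hohmann ellipse has a_t = (r₁ + r₂)/2 = 28300 km.
Half the transfer-orbit period gives t = π√(a_t³/μ) = 38960 s.
Converting: 38960 s ÷ 3600 s/hour = 10.82 hours.

t = 10.82 hours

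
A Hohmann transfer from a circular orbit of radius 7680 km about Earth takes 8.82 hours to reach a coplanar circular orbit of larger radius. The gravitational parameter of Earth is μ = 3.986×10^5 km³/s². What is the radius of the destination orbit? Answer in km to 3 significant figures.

r₂ = 61100 km

Transfer time t = 8.82 hours = 31752 s, and t = π√(a_t³/μ).
So a_t = (μ t²/π²)^(1/3) = (3.986×10^5 × (31752)² / π²)^(1/3) = 34403 km.
Since a_t = (r₁ + r₂)/2, r₂ = 2a_t − r₁ = 2×34403 − 7680 = 61126 km.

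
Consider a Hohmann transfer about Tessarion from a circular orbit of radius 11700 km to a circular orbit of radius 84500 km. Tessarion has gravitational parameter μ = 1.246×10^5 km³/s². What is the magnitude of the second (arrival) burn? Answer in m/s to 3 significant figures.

Transfer-ellipse semi-major axis a_t = (r₁ + r₂)/2 = (11700 + 84500)/2 = 48100 km.
Circular speed at r = 84500 km: v_c = √(μ/r) = 1.2143 km/s.
Transfer-orbit speed at the same r (vis-viva, a = a_t): v_t = √[μ(2/r − 1/a_t)] = 0.59890 km/s.
Δv₂ = |v_t − v_c| = |0.59890 − 1.2143| = 0.6154 km/s.

Δv₂ = 615 m/s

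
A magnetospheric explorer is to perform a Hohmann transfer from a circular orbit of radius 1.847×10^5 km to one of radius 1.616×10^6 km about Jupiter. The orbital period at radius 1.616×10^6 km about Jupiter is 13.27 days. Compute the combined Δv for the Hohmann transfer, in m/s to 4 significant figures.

From Kepler's third law T² = 4π²r³/μ at r = 1.616×10^6 km, T = 13.27 days = 13.27 × 86400 s = 1.146528×10^6 s: μ = 4π²r³/T² = 1.26740×10^8 km³/s².
Transfer-ellipse semi-major axis a_t = (r₁ + r₂)/2 = (1.847×10^5 + 1.616×10^6)/2 = 9.0035×10^5 km.
Circular speed at r₁: v₁ = √(μ/r₁) = √(1.26740×10^8/1.847×10^5) = 26.195 km/s.
Transfer-orbit speed at r₁ (vis-viva): v_p = √[μ(2/r₁ − 1/a_t)] = 35.094 km/s.
First burn Δv₁ = |v_p − v₁| = 8.899 km/s.
At r₂, v₂ = √(μ/r₂) = 8.856 km/s.
Transfer-orbit speed at r₂: v_a = √[μ(2/r₂ − 1/a_t)] = 4.011 km/s.
Second burn Δv₂ = |v₂ − v_a| = 4.845 km/s.
Total Δv = Δv₁ + Δv₂ = 13.74 km/s.

Δv = 13740 m/s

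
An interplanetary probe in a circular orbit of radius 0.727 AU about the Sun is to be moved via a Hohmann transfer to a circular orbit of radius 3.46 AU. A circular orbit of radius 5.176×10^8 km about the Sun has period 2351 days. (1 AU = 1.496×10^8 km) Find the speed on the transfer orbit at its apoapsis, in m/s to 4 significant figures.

v = 9435 m/s

From Kepler's third law T² = 4π²r³/μ at r = 5.176×10^8 km, T = 2351 days = 2351 × 86400 s = 2.031264×10^8 s: μ = 4π²r³/T² = 1.32681×10^11 km³/s².
In km: r₁ = 0.727 × 1.496×10^8 = 1.087592×10^8 km; r₂ = 3.46 × 1.496×10^8 = 5.17616×10^8 km.
The Hohmann ellipse has a_t = (r₁ + r₂)/2 = 3.131876×10^8 km.
The apoapsis of the transfer ellipse is at r = 5.17616×10^8 km.
From the vis-viva equation, v = √[μ(2/r − 1/a_t)] = 9.435 km/s.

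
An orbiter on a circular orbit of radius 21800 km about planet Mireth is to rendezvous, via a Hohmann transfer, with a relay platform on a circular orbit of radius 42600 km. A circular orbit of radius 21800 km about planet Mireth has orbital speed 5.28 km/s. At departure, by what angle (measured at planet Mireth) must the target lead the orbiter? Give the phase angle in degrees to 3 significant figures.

From the circular-orbit relation v² = μ/r at r = 21800 km: μ = v²r = (5.28)² × 21800 = 6.07749×10^5 km³/s².
Transfer-ellipse semi-major axis a_t = (r₁ + r₂)/2 = (21800 + 42600)/2 = 32200 km.
Transfer time t = π√(a_t³/μ) = 23285 s.
Target angular speed ω₂ = √(μ/r₂³) = 8.8664×10^-5 rad/s.
Angle swept by the target during transfer: ω₂·t = 2.065 rad = 118.3°.
Arrival is 180° from departure on the ellipse, so φ = 180° − 118.3° = 61.7°.

φ = 61.7°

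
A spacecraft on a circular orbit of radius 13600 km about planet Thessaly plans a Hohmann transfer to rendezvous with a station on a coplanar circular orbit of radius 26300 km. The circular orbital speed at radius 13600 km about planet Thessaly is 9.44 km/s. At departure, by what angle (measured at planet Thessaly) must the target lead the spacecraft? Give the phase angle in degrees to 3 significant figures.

φ = 61.1°

From the circular-orbit relation v² = μ/r at r = 13600 km: μ = v²r = (9.44)² × 13600 = 1.21194×10^6 km³/s².
Transfer-ellipse semi-major axis a_t = (r₁ + r₂)/2 = (13600 + 26300)/2 = 19950 km.
Transfer time t = π√(a_t³/μ) = 8041.2 s.
The target's mean motion on its circular orbit is ω₂ = √(μ/r₂³) = 2.5811×10^-4 rad/s.
Angle swept by the target during transfer: ω₂·t = 2.076 rad = 118.9°.
Arrival is 180° from departure on the ellipse, so φ = 180° − 118.9° = 61.1°.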